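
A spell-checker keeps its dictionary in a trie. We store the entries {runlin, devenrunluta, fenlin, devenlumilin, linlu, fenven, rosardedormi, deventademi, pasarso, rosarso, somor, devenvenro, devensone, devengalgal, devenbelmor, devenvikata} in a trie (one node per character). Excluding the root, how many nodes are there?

96

Trace insertions, counting only characters that open a new branch:
  "runlin" → 6 new (r, u, n, l, i, n)
  "devenrunluta" → 12 new (d, e, v, e, n, r, u, n, l, u, t, a)
  "fenlin" → 6 new (f, e, n, l, i, n)
  "devenlumilin" → prefix "deven" already present; 7 new (l, u, m, i, l, i, n)
  "linlu" → 5 new (l, i, n, l, u)
  "fenven" → prefix "fen" already present; 3 new (v, e, n)
  "rosardedormi" → prefix "r" already present; 11 new (o, s, a, r, d, e, d, o, r, m, i)
  "deventademi" → prefix "deven" already present; 6 new (t, a, d, e, m, i)
  "pasarso" → 7 new (p, a, s, a, r, s, o)
  "rosarso" → prefix "rosar" already present; 2 new (s, o)
  "somor" → 5 new (s, o, m, o, r)
  "devenvenro" → prefix "deven" already present; 5 new (v, e, n, r, o)
  "devensone" → prefix "deven" already present; 4 new (s, o, n, e)
  "devengalgal" → prefix "deven" already present; 6 new (g, a, l, g, a, l)
  "devenbelmor" → prefix "deven" already present; 6 new (b, e, l, m, o, r)
  "devenvikata" → prefix "devenv" already present; 5 new (i, k, a, t, a)
Total nodes = 6 + 12 + 6 + 7 + 5 + 3 + 11 + 6 + 7 + 2 + 5 + 5 + 4 + 6 + 6 + 5 = 96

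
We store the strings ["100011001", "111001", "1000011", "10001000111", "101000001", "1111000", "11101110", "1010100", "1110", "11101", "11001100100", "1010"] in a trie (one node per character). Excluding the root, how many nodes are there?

Trace insertions, counting only characters that open a new branch:
  "100011001" → 9 new (1, 0, 0, 0, 1, 1, 0, 0, 1)
  "111001" → prefix "1" already present; 5 new (1, 1, 0, 0, 1)
  "1000011" → prefix "1000" already present; 3 new (0, 1, 1)
  "10001000111" → prefix "10001" already present; 6 new (0, 0, 0, 1, 1, 1)
  "101000001" → prefix "10" already present; 7 new (1, 0, 0, 0, 0, 0, 1)
  "1111000" → prefix "111" already present; 4 new (1, 0, 0, 0)
  "11101110" → prefix "1110" already present; 4 new (1, 1, 1, 0)
  "1010100" → prefix "1010" already present; 3 new (1, 0, 0)
  "1110" → prefix "1110" already present; 0 new (none)
  "11101" → prefix "11101" already present; 0 new (none)
  "11001100100" → prefix "11" already present; 9 new (0, 0, 1, 1, 0, 0, 1, 0, 0)
  "1010" → prefix "1010" already present; 0 new (none)
Total nodes = 9 + 5 + 3 + 6 + 7 + 4 + 4 + 3 + 0 + 0 + 9 + 0 = 50

50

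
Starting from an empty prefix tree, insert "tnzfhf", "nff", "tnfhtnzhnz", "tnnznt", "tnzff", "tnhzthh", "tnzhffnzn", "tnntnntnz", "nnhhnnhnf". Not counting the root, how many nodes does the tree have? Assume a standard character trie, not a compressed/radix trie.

Insert word by word; a character creates a node only if that edge doesn't already exist:
  "tnzfhf" → 6 new (t, n, z, f, h, f)
  "nff" → 3 new (n, f, f)
  "tnfhtnzhnz" → prefix "tn" already present; 8 new (f, h, t, n, z, h, n, z)
  "tnnznt" → prefix "tn" already present; 4 new (n, z, n, t)
  "tnzff" → prefix "tnzf" already present; 1 new (f)
  "tnhzthh" → prefix "tn" already present; 5 new (h, z, t, h, h)
  "tnzhffnzn" → prefix "tnz" already present; 6 new (h, f, f, n, z, n)
  "tnntnntnz" → prefix "tnn" already present; 6 new (t, n, n, t, n, z)
  "nnhhnnhnf" → prefix "n" already present; 8 new (n, h, h, n, n, h, n, f)
Total nodes = 6 + 3 + 8 + 4 + 1 + 5 + 6 + 6 + 8 = 47

47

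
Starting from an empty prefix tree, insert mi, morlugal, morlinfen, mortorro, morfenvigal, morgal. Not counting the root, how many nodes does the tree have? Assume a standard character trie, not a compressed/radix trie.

Count nodes per top-level branch (shared prefixes stored once):
  'm'-branch (mi, morfenvigal, morgal, morlinfen, morlugal, mortorro): 30 nodes
Sum: 30

30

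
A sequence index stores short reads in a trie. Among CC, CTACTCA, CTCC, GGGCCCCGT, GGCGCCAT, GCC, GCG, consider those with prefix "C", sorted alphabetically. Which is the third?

Words with prefix "C", in lexicographic order: "CC", "CTACTCA", "CTCC"
Position 3: CTCC

CTCC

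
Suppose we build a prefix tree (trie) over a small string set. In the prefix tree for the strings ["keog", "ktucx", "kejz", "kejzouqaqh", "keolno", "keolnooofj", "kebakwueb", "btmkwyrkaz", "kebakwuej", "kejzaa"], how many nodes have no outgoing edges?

8

Leaves are exactly the stored words that no other stored word extends.
Those words: "btmkwyrkaz", "kebakwueb", "kebakwuej", "kejzaa", "kejzouqaqh", "keog", "keolnooofj", "ktucx"
Leaf count: 8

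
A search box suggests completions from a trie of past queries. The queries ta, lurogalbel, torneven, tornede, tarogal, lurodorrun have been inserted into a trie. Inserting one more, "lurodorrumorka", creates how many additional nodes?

5

The longest prefix of "lurodorrumorka" already in the trie is "lurodorru" (length 9).
So 14 − 9 = 5 new nodes.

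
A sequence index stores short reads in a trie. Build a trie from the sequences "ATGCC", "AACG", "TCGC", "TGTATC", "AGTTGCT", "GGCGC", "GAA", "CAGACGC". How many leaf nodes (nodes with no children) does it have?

A leaf is a node with no children — equivalently, the end of a word that is not a proper prefix of any other stored word.
Those words: "AACG", "AGTTGCT", "ATGCC", "CAGACGC", "GAA", "GGCGC", "TCGC", "TGTATC"
Leaf count: 8

8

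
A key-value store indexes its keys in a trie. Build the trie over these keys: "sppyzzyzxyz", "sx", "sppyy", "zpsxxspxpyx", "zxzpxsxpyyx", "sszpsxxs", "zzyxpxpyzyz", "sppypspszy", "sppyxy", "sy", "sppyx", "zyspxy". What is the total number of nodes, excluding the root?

65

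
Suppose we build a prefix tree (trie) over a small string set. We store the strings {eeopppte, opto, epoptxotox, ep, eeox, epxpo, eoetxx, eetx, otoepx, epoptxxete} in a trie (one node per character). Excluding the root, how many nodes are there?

Trace insertions, counting only characters that open a new branch:
  "eeopppte" → 8 new (e, e, o, p, p, p, t, e)
  "opto" → 4 new (o, p, t, o)
  "epoptxotox" → prefix "e" already present; 9 new (p, o, p, t, x, o, t, o, x)
  "ep" → prefix "ep" already present; 0 new (none)
  "eeox" → prefix "eeo" already present; 1 new (x)
  "epxpo" → prefix "ep" already present; 3 new (x, p, o)
  "eoetxx" → prefix "e" already present; 5 new (o, e, t, x, x)
  "eetx" → prefix "ee" already present; 2 new (t, x)
  "otoepx" → prefix "o" already present; 5 new (t, o, e, p, x)
  "epoptxxete" → prefix "epoptx" already present; 4 new (x, e, t, e)
Total nodes = 8 + 4 + 9 + 0 + 1 + 3 + 5 + 2 + 5 + 4 = 41

41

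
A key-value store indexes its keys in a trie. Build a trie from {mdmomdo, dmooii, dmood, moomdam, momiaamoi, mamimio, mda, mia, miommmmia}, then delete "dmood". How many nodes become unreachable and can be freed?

A node on "dmood"'s path can go only if nothing else ends at it or branches off below it.
The suffix "d" (1 node) is used only by "dmood"; the node for "dmoo" still has the child "i", so pruning stops there.
Nodes removed: 1

1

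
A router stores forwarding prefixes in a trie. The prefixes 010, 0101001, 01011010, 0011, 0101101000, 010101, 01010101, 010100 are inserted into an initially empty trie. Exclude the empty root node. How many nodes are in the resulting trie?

Count nodes per top-level branch (shared prefixes stored once):
  '0'-branch (0011, 010, 010100, 0101001, 010101, 01010101, 01011010, 0101101000): 19 nodes
Sum: 19

19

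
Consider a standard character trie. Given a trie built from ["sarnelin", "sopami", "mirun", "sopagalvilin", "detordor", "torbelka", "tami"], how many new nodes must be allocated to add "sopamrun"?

3

"sopam" is already a path in the trie; the remaining "run" must be added.
So 8 − 5 = 3 new nodes.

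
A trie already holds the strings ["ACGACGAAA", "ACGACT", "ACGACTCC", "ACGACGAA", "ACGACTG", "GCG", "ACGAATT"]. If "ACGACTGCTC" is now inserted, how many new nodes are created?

Walking "ACGACTGCTC" from the root, the first 7 characters ("ACGACTG") follow existing edges; "C" is the first miss.
So 10 − 7 = 3 new nodes.

3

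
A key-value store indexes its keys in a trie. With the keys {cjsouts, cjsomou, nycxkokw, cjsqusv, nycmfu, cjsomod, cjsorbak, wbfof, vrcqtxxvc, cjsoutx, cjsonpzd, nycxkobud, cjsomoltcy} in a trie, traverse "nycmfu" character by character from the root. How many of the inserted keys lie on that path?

1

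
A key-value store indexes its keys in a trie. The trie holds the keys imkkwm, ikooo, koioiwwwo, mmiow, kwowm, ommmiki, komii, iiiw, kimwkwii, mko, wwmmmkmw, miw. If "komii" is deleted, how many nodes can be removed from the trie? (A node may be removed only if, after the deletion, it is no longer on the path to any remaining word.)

3

A node on "komii"'s path can go only if nothing else ends at it or branches off below it.
The suffix "mii" (3 nodes) is used only by "komii"; the node for "ko" still has the child "i", so pruning stops there.
Nodes removed: 3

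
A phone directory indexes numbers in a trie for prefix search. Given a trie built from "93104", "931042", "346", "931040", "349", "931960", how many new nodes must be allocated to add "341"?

"34" is already a path in the trie; the remaining "1" must be added.
Each of the 1 remaining characters creates one node.

1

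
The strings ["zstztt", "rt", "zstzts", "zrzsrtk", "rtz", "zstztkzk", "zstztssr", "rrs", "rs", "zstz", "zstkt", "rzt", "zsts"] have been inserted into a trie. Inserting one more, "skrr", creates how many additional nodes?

4

"skrr" shares no prefix with any stored word, so all 4 characters open new nodes.
4 − 0 = 4 new nodes.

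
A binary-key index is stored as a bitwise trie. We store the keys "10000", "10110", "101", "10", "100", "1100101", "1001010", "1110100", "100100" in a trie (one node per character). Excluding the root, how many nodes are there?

Insert word by word; a character creates a node only if that edge doesn't already exist:
  "10000" → 5 new (1, 0, 0, 0, 0)
  "10110" → prefix "10" already present; 3 new (1, 1, 0)
  "101" → prefix "101" already present; 0 new (none)
  "10" → prefix "10" already present; 0 new (none)
  "100" → prefix "100" already present; 0 new (none)
  "1100101" → prefix "1" already present; 6 new (1, 0, 0, 1, 0, 1)
  "1001010" → prefix "100" already present; 4 new (1, 0, 1, 0)
  "1110100" → prefix "11" already present; 5 new (1, 0, 1, 0, 0)
  "100100" → prefix "10010" already present; 1 new (0)
Total nodes = 5 + 3 + 0 + 0 + 0 + 6 + 4 + 5 + 1 = 24

24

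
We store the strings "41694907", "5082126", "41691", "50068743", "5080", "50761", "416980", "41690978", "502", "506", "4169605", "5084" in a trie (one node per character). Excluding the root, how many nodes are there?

38

For each word, the new-node count is its length minus the longest prefix already in the trie:
  "41694907" → 8 new (4, 1, 6, 9, 4, 9, 0, 7)
  "5082126" → 7 new (5, 0, 8, 2, 1, 2, 6)
  "41691" → prefix "4169" already present; 1 new (1)
  "50068743" → prefix "50" already present; 6 new (0, 6, 8, 7, 4, 3)
  "5080" → prefix "508" already present; 1 new (0)
  "50761" → prefix "50" already present; 3 new (7, 6, 1)
  "416980" → prefix "4169" already present; 2 new (8, 0)
  "41690978" → prefix "4169" already present; 4 new (0, 9, 7, 8)
  "502" → prefix "50" already present; 1 new (2)
  "506" → prefix "50" already present; 1 new (6)
  "4169605" → prefix "4169" already present; 3 new (6, 0, 5)
  "5084" → prefix "508" already present; 1 new (4)
Total nodes = 8 + 7 + 1 + 6 + 1 + 3 + 2 + 4 + 1 + 1 + 3 + 1 = 38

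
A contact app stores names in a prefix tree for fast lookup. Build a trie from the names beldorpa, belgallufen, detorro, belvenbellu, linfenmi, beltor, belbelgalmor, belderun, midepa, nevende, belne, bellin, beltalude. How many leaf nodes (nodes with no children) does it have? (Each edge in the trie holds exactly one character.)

13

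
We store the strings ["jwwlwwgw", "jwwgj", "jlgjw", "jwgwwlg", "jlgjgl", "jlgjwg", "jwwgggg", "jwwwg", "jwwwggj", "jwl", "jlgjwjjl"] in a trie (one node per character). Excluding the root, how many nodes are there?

Count nodes per top-level branch (shared prefixes stored once):
  'j'-branch (jlgjgl, jlgjw, jlgjwg, jlgjwjjl, jwgwwlg, jwl, jwwgggg, jwwgj, jwwlwwgw, jwwwg, jwwwggj): 33 nodes
Sum: 33

33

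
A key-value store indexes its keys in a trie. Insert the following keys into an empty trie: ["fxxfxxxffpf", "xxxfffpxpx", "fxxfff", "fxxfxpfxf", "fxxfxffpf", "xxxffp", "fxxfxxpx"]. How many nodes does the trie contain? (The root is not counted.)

Trie structure (* marks end of a word):
(root)
├─ f
│  └─ x
│     └─ x
│        └─ f
│           ├─ f
│           │  └─ f *
│           └─ x
│              ├─ f
│              │  └─ f
│              │     └─ p
│              │        └─ f *
│              ├─ p
│              │  └─ f
│              │     └─ x
│              │        └─ f *
│              └─ x
│                 ├─ p
│                 │  └─ x *
│                 └─ x
│                    └─ f
│                       └─ f
│                          └─ p
│                             └─ f *
└─ x
   └─ x
      └─ x
         └─ f
            └─ f
               ├─ f
               │  └─ p
               │     └─ x
               │        └─ p
               │           └─ x *
               └─ p *
Counting every labelled node above: 34.

34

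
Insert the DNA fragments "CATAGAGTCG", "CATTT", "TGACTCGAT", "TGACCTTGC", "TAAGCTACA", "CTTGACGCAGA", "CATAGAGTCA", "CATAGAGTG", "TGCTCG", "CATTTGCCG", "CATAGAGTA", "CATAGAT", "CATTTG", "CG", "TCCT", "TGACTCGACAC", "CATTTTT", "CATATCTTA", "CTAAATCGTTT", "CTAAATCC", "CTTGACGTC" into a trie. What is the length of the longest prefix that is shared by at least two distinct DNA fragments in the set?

9

Equivalently: take the maximum, over all pairs, of their longest common prefix length.
"CATAGAGTCA" and "CATAGAGTCG" agree on "CATAGAGTC" (9 characters) before diverging; nothing deeper is shared.
Longest shared-prefix length: 9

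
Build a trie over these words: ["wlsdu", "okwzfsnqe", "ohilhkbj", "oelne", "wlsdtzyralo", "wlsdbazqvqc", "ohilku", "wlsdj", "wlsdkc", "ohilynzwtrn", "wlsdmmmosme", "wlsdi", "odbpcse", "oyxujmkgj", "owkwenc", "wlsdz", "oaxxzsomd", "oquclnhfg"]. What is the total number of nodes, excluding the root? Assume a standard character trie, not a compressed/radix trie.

96

Count nodes per top-level branch (shared prefixes stored once):
  'o'-branch (oaxxzsomd, odbpcse, oelne, ohilhkbj, ohilku, ohilynzwtrn, okwzfsnqe, oquclnhfg, owkwenc, oyxujmkgj): 65 nodes
  'w'-branch (wlsdbazqvqc, wlsdi, wlsdj, wlsdkc, wlsdmmmosme, wlsdtzyralo, wlsdu, wlsdz): 31 nodes
Sum: 96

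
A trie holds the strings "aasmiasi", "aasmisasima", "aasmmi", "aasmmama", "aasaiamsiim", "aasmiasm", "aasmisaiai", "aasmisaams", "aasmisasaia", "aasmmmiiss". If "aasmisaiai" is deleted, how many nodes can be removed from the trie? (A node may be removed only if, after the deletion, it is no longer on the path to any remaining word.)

3

After clearing the end-marker at "aasmisaiai", prune upward until reaching a node still needed by another word.
The suffix "iai" (3 nodes) is used only by "aasmisaiai"; the node for "aasmisa" still has the child "s", so pruning stops there.
Nodes removed: 3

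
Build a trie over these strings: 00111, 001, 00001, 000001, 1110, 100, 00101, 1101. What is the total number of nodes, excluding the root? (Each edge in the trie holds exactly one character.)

For each word, the new-node count is its length minus the longest prefix already in the trie:
  "00111" → 5 new (0, 0, 1, 1, 1)
  "001" → prefix "001" already present; 0 new (none)
  "00001" → prefix "00" already present; 3 new (0, 0, 1)
  "000001" → prefix "0000" already present; 2 new (0, 1)
  "1110" → 4 new (1, 1, 1, 0)
  "100" → prefix "1" already present; 2 new (0, 0)
  "00101" → prefix "001" already present; 2 new (0, 1)
  "1101" → prefix "11" already present; 2 new (0, 1)
Total nodes = 5 + 0 + 3 + 2 + 4 + 2 + 2 + 2 = 20

20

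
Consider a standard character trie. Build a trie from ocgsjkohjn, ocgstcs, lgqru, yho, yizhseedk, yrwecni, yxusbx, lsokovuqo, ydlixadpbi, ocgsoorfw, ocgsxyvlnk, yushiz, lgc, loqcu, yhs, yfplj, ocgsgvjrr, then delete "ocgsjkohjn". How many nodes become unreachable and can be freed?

6

Walk "ocgsjkohjn" from the leaf back toward the root, removing each node that no remaining word uses.
The suffix "jkohjn" (6 nodes) is used only by "ocgsjkohjn"; the node for "ocgs" still has the child "t", so pruning stops there.
Nodes removed: 6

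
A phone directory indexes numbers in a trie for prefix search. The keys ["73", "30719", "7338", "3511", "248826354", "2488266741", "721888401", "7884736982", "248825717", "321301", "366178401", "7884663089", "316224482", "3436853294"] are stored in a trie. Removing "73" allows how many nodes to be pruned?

0

Walk "73" from the leaf back toward the root, removing each node that no remaining word uses.
Every node on "73" is still needed (e.g. by "7338"), so nothing is freed.
Nodes removed: 0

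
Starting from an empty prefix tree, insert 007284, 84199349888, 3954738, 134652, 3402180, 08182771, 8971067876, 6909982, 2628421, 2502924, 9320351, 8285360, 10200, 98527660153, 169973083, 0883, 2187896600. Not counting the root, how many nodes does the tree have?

118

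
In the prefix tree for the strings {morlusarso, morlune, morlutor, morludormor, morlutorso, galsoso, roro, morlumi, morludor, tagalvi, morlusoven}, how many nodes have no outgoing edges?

Leaves are exactly the stored words that no other stored word extends.
Those words: "galsoso", "morludormor", "morlumi", "morlune", "morlusarso", "morlusoven", "morlutorso", "roro", "tagalvi"
Leaf count: 9

9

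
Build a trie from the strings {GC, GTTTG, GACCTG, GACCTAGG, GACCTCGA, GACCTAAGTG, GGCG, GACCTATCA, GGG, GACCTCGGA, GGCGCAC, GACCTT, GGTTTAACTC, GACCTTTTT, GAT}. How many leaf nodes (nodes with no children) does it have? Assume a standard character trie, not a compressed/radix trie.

13

Leaves are exactly the stored words that no other stored word extends.
Those words: "GACCTAAGTG", "GACCTAGG", "GACCTATCA", "GACCTCGA", "GACCTCGGA", "GACCTG", "GACCTTTTT", "GAT", "GC", "GGCGCAC", "GGG", "GGTTTAACTC", "GTTTG"
Leaf count: 13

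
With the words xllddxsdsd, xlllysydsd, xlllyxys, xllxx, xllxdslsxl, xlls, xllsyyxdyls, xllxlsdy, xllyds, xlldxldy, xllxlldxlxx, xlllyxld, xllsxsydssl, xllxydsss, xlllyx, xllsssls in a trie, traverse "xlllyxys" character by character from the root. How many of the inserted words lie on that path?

2

Check each prefix of "xlllyxys" against the stored set — each match is an end-marker on the path.
Prefixes of the query that are stored words: "xlllyx", "xlllyxys"
Count: 2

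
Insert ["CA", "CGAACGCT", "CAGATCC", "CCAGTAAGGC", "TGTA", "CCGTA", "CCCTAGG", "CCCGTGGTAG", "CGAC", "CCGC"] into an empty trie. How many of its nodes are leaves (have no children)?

9

Leaves are exactly the stored words that no other stored word extends.
Those words: "CAGATCC", "CCAGTAAGGC", "CCCGTGGTAG", "CCCTAGG", "CCGC", "CCGTA", "CGAACGCT", "CGAC", "TGTA"
Leaf count: 9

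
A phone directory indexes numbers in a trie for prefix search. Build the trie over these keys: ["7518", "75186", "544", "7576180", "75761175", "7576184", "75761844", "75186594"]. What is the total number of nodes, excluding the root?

For each word, the new-node count is its length minus the longest prefix already in the trie:
  "7518" → 4 new (7, 5, 1, 8)
  "75186" → prefix "7518" already present; 1 new (6)
  "544" → 3 new (5, 4, 4)
  "7576180" → prefix "75" already present; 5 new (7, 6, 1, 8, 0)
  "75761175" → prefix "75761" already present; 3 new (1, 7, 5)
  "7576184" → prefix "757618" already present; 1 new (4)
  "75761844" → prefix "7576184" already present; 1 new (4)
  "75186594" → prefix "75186" already present; 3 new (5, 9, 4)
Total nodes = 4 + 1 + 3 + 5 + 3 + 1 + 1 + 3 = 21

21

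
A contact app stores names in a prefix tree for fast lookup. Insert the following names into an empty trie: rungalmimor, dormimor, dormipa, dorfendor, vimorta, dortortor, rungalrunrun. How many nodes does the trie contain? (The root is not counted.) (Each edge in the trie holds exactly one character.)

46

Count nodes per top-level branch (shared prefixes stored once):
  'd'-branch (dorfendor, dormimor, dormipa, dortortor): 22 nodes
  'r'-branch (rungalmimor, rungalrunrun): 17 nodes
  'v'-branch (vimorta): 7 nodes
Sum: 46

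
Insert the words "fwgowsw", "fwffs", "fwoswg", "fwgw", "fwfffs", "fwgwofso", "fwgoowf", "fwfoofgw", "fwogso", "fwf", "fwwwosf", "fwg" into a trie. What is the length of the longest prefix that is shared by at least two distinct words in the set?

Equivalently: take the maximum, over all pairs, of their longest common prefix length.
"fwfffs" and "fwffs" agree on "fwff" (4 characters) before diverging; nothing deeper is shared.
Longest shared-prefix length: 4

4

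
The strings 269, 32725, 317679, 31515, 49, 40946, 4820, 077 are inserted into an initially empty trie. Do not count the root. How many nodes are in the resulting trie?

Trie structure (* marks end of a word):
(root)
├─ 0
│  └─ 7
│     └─ 7 *
├─ 2
│  └─ 6
│     └─ 9 *
├─ 3
│  ├─ 1
│  │  ├─ 5
│  │  │  └─ 1
│  │  │     └─ 5 *
│  │  └─ 7
│  │     └─ 6
│  │        └─ 7
│  │           └─ 9 *
│  └─ 2
│     └─ 7
│        └─ 2
│           └─ 5 *
└─ 4
   ├─ 0
   │  └─ 9
   │     └─ 4
   │        └─ 6 *
   ├─ 8
   │  └─ 2
   │     └─ 0 *
   └─ 9 *
Counting every labelled node above: 28.

28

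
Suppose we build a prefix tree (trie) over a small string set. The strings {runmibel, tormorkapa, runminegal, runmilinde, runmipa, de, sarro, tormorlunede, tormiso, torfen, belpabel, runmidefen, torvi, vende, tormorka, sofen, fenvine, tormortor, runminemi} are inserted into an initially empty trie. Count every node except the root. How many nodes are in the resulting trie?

Insert word by word; a character creates a node only if that edge doesn't already exist:
  "runmibel" → 8 new (r, u, n, m, i, b, e, l)
  "tormorkapa" → 10 new (t, o, r, m, o, r, k, a, p, a)
  "runminegal" → prefix "runmi" already present; 5 new (n, e, g, a, l)
  "runmilinde" → prefix "runmi" already present; 5 new (l, i, n, d, e)
  "runmipa" → prefix "runmi" already present; 2 new (p, a)
  "de" → 2 new (d, e)
  "sarro" → 5 new (s, a, r, r, o)
  "tormorlunede" → prefix "tormor" already present; 6 new (l, u, n, e, d, e)
  "tormiso" → prefix "torm" already present; 3 new (i, s, o)
  "torfen" → prefix "tor" already present; 3 new (f, e, n)
  "belpabel" → 8 new (b, e, l, p, a, b, e, l)
  "runmidefen" → prefix "runmi" already present; 5 new (d, e, f, e, n)
  "torvi" → prefix "tor" already present; 2 new (v, i)
  "vende" → 5 new (v, e, n, d, e)
  "tormorka" → prefix "tormorka" already present; 0 new (none)
  "sofen" → prefix "s" already present; 4 new (o, f, e, n)
  "fenvine" → 7 new (f, e, n, v, i, n, e)
  "tormortor" → prefix "tormor" already present; 3 new (t, o, r)
  "runminemi" → prefix "runmine" already present; 2 new (m, i)
Total nodes = 8 + 10 + 5 + 5 + 2 + 2 + 5 + 6 + 3 + 3 + 8 + 5 + 2 + 5 + 0 + 4 + 7 + 3 + 2 = 85

85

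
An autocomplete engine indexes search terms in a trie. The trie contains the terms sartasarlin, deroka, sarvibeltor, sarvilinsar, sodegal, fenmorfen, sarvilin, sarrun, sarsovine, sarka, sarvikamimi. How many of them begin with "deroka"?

Filter for entries beginning with "deroka":
Matches: "deroka"
Count: 1

1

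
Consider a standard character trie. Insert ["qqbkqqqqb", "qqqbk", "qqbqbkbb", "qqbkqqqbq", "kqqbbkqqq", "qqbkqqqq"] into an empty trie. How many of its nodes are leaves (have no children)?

5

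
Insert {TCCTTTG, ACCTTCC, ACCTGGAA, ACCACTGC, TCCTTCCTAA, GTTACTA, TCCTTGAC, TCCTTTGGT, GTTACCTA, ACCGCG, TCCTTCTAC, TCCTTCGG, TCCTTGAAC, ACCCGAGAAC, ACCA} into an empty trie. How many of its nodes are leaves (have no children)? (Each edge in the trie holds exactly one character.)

13

A leaf is a node with no children — equivalently, the end of a word that is not a proper prefix of any other stored word.
Those words: "ACCACTGC", "ACCCGAGAAC", "ACCGCG", "ACCTGGAA", "ACCTTCC", "GTTACCTA", "GTTACTA", "TCCTTCCTAA", "TCCTTCGG", "TCCTTCTAC", "TCCTTGAAC", "TCCTTGAC", "TCCTTTGGT"
Leaf count: 13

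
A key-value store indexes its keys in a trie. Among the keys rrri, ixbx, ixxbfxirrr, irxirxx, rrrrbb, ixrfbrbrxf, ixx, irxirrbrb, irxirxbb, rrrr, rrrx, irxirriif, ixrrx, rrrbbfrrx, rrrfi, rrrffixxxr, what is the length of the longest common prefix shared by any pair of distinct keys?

6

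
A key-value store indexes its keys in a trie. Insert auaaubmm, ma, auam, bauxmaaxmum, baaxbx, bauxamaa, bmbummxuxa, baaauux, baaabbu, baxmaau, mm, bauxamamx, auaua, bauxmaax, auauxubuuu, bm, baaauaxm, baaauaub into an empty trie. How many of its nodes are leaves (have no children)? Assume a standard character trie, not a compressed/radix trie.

Leaves are exactly the stored words that no other stored word extends.
Those words: "auaaubmm", "auam", "auaua", "auauxubuuu", "baaabbu", "baaauaub", "baaauaxm", "baaauux", "baaxbx", "bauxamaa", "bauxamamx", "bauxmaaxmum", "baxmaau", "bmbummxuxa", "ma", "mm"
Leaf count: 16

16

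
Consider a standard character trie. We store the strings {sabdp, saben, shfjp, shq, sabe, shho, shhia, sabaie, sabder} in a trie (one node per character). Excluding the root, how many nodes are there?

Trie structure (* marks end of a word):
(root)
└─ s
   ├─ a
   │  └─ b
   │     ├─ a
   │     │  └─ i
   │     │     └─ e *
   │     ├─ d
   │     │  ├─ e
   │     │  │  └─ r *
   │     │  └─ p *
   │     └─ e *
   │        └─ n *
   └─ h
      ├─ f
      │  └─ j
      │     └─ p *
      ├─ h
      │  ├─ i
      │  │  └─ a *
      │  └─ o *
      └─ q *
Counting every labelled node above: 21.

21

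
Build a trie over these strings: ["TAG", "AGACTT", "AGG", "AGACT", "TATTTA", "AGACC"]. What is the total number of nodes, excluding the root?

15

Count nodes per top-level branch (shared prefixes stored once):
  'A'-branch (AGACC, AGACT, AGACTT, AGG): 8 nodes
  'T'-branch (TAG, TATTTA): 7 nodes
Sum: 15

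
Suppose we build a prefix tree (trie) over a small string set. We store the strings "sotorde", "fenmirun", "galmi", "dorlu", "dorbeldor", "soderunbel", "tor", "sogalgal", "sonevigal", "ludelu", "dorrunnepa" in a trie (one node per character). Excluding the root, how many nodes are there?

Trace insertions, counting only characters that open a new branch:
  "sotorde" → 7 new (s, o, t, o, r, d, e)
  "fenmirun" → 8 new (f, e, n, m, i, r, u, n)
  "galmi" → 5 new (g, a, l, m, i)
  "dorlu" → 5 new (d, o, r, l, u)
  "dorbeldor" → prefix "dor" already present; 6 new (b, e, l, d, o, r)
  "soderunbel" → prefix "so" already present; 8 new (d, e, r, u, n, b, e, l)
  "tor" → 3 new (t, o, r)
  "sogalgal" → prefix "so" already present; 6 new (g, a, l, g, a, l)
  "sonevigal" → prefix "so" already present; 7 new (n, e, v, i, g, a, l)
  "ludelu" → 6 new (l, u, d, e, l, u)
  "dorrunnepa" → prefix "dor" already present; 7 new (r, u, n, n, e, p, a)
Total nodes = 7 + 8 + 5 + 5 + 6 + 8 + 3 + 6 + 7 + 6 + 7 = 68

68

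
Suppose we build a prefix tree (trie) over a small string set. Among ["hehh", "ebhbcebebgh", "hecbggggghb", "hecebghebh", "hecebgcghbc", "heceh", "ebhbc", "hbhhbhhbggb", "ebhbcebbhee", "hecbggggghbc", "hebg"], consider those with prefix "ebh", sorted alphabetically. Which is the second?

ebhbcebbhee

Words with prefix "ebh", in lexicographic order: "ebhbc", "ebhbcebbhee", "ebhbcebebgh"
The 2nd is ebhbcebbhee.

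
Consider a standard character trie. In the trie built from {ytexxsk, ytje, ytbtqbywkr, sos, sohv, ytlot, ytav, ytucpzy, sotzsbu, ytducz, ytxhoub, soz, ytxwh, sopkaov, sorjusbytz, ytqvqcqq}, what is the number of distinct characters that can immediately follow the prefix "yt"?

9

Walk "yt" from the root, arriving at one node.
Characters that immediately follow "yt" among the stored strings: {a, b, d, e, j, l, q, u, x}.
That node has 9 child edges.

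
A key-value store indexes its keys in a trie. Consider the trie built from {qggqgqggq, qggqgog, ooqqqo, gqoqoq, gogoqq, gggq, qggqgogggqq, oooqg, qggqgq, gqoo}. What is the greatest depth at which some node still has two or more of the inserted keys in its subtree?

7

Equivalently: take the maximum, over all pairs, of their longest common prefix length.
"qggqgog" and "qggqgogggqq" agree on "qggqgog" (7 characters) before diverging; nothing deeper is shared.
Longest shared-prefix length: 7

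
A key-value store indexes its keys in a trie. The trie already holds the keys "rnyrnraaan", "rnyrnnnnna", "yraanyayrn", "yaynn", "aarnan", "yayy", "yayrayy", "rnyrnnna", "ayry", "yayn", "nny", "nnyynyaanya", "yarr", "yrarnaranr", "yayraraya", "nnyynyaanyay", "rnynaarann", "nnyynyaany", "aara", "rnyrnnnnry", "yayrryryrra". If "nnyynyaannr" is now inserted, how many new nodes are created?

2

The longest prefix of "nnyynyaannr" already in the trie is "nnyynyaan" (length 9).
Each of the 2 remaining characters creates one node.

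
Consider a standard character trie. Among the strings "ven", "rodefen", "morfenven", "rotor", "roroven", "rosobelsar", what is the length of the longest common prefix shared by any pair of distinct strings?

2

Look for the deepest trie node that still has at least two words in its subtree.
e.g. "rodefen" and "roroven" share the prefix "ro" of length 2; no pair shares a longer one.
Longest shared-prefix length: 2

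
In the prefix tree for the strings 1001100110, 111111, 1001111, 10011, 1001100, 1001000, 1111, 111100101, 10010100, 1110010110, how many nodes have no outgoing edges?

7

Leaves are exactly the stored words that no other stored word extends.
Those words: "1001000", "10010100", "1001100110", "1001111", "1110010110", "111100101", "111111"
Leaf count: 7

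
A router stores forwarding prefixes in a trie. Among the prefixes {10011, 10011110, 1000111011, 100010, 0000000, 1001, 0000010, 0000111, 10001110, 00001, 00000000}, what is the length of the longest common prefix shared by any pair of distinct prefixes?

Look for the deepest trie node that still has at least two words in its subtree.
"10001110" and "1000111011" agree on "10001110" (8 characters) before diverging; nothing deeper is shared.
Longest shared-prefix length: 8

8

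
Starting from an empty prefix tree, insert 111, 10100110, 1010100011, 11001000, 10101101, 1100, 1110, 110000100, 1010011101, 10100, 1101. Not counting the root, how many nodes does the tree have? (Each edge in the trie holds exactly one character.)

Trie structure (* marks end of a word):
(root)
└─ 1
   ├─ 0
   │  └─ 1
   │     └─ 0
   │        ├─ 0 *
   │        │  └─ 1
   │        │     └─ 1
   │        │        ├─ 0 *
   │        │        └─ 1
   │        │           └─ 0
   │        │              └─ 1 *
   │        └─ 1
   │           ├─ 0
   │           │  └─ 0
   │           │     └─ 0
   │           │        └─ 1
   │           │           └─ 1 *
   │           └─ 1
   │              └─ 0
   │                 └─ 1 *
   └─ 1
      ├─ 0
      │  ├─ 0 *
      │  │  ├─ 0
      │  │  │  └─ 0
      │  │  │     └─ 1
      │  │  │        └─ 0
      │  │  │           └─ 0 *
      │  │  └─ 1
      │  │     └─ 0
      │  │        └─ 0
      │  │           └─ 0 *
      │  └─ 1 *
      └─ 1 *
         └─ 0 *
Counting every labelled node above: 35.

35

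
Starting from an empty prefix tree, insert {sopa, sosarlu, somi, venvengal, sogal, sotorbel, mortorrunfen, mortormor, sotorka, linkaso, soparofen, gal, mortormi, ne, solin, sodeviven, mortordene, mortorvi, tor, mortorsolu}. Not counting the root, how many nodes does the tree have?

Count nodes per top-level branch (shared prefixes stored once):
  'g'-branch (gal): 3 nodes
  'l'-branch (linkaso): 7 nodes
  'm'-branch (mortordene, mortormi, mortormor, mortorrunfen, mortorsolu, mortorvi): 26 nodes
  'n'-branch (ne): 2 nodes
  's'-branch (sodeviven, sogal, solin, somi, sopa, soparofen, sosarlu, sotorbel, sotorka): 37 nodes
  't'-branch (tor): 3 nodes
  'v'-branch (venvengal): 9 nodes
Sum: 87

87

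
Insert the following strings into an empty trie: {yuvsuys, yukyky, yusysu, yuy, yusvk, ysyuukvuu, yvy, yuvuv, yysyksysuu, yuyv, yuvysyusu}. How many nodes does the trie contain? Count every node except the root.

46

For each word, the new-node count is its length minus the longest prefix already in the trie:
  "yuvsuys" → 7 new (y, u, v, s, u, y, s)
  "yukyky" → prefix "yu" already present; 4 new (k, y, k, y)
  "yusysu" → prefix "yu" already present; 4 new (s, y, s, u)
  "yuy" → prefix "yu" already present; 1 new (y)
  "yusvk" → prefix "yus" already present; 2 new (v, k)
  "ysyuukvuu" → prefix "y" already present; 8 new (s, y, u, u, k, v, u, u)
  "yvy" → prefix "y" already present; 2 new (v, y)
  "yuvuv" → prefix "yuv" already present; 2 new (u, v)
  "yysyksysuu" → prefix "y" already present; 9 new (y, s, y, k, s, y, s, u, u)
  "yuyv" → prefix "yuy" already present; 1 new (v)
  "yuvysyusu" → prefix "yuv" already present; 6 new (y, s, y, u, s, u)
Total nodes = 7 + 4 + 4 + 1 + 2 + 8 + 2 + 2 + 9 + 1 + 6 = 46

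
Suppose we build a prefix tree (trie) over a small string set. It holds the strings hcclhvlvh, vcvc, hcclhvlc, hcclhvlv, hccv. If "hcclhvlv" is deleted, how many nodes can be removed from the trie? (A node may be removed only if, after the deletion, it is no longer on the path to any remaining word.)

0

After clearing the end-marker at "hcclhvlv", prune upward until reaching a node still needed by another word.
Every node on "hcclhvlv" is still needed (e.g. by "hcclhvlvh"), so nothing is freed.
Nodes removed: 0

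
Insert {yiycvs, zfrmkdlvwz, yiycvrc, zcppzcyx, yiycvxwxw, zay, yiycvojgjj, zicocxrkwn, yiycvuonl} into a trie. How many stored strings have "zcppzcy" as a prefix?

1

Filter for entries beginning with "zcppzcy":
Words under "zcppzcy": zcppzcyx
Count: 1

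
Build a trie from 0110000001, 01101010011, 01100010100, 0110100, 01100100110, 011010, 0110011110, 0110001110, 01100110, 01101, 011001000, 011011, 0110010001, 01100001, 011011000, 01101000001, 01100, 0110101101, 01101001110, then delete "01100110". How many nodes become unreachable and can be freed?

Walk "01100110" from the leaf back toward the root, removing each node that no remaining word uses.
The suffix "0" (1 node) is used only by "01100110"; the node for "0110011" still has the child "1", so pruning stops there.
Nodes removed: 1

1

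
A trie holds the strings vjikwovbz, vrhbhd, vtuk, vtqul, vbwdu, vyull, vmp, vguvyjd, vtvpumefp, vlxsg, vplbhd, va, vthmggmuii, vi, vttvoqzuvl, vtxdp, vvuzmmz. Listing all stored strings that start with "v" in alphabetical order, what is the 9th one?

vrhbhd

Filter for "v…" and sort: "va", "vbwdu", "vguvyjd", "vi", "vjikwovbz", "vlxsg", "vmp", "vplbhd", "vrhbhd", "vthmggmuii", "vtqul", "vttvoqzuvl", "vtuk", "vtvpumefp", "vtxdp", "vvuzmmz", "vyull"
Position 9: vrhbhd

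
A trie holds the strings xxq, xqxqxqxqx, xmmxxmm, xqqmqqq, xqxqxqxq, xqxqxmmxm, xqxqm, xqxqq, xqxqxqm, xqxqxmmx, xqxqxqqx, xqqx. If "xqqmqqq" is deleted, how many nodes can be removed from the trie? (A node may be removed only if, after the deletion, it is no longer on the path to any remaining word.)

4

A node on "xqqmqqq"'s path can go only if nothing else ends at it or branches off below it.
The suffix "mqqq" (4 nodes) is used only by "xqqmqqq"; the node for "xqq" still has the child "x", so pruning stops there.
Nodes removed: 4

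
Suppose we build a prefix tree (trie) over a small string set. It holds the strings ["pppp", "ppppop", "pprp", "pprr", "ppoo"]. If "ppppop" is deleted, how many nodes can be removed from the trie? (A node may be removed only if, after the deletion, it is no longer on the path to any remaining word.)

A node on "ppppop"'s path can go only if nothing else ends at it or branches off below it.
The suffix "op" (2 nodes) is used only by "ppppop"; "pppp" is itself a stored word, so pruning stops there.
Nodes removed: 2

2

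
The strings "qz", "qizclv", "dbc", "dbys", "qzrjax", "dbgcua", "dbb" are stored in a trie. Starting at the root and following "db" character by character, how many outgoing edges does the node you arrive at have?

4

Walk "db" from the root, arriving at one node.
Characters that immediately follow "db" among the stored strings: {b, c, g, y}.
That node has 4 child edges.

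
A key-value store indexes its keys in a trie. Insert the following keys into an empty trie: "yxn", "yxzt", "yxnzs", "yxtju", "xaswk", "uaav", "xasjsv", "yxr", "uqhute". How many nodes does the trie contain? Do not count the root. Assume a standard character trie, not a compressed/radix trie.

28

For each word, the new-node count is its length minus the longest prefix already in the trie:
  "yxn" → 3 new (y, x, n)
  "yxzt" → prefix "yx" already present; 2 new (z, t)
  "yxnzs" → prefix "yxn" already present; 2 new (z, s)
  "yxtju" → prefix "yx" already present; 3 new (t, j, u)
  "xaswk" → 5 new (x, a, s, w, k)
  "uaav" → 4 new (u, a, a, v)
  "xasjsv" → prefix "xas" already present; 3 new (j, s, v)
  "yxr" → prefix "yx" already present; 1 new (r)
  "uqhute" → prefix "u" already present; 5 new (q, h, u, t, e)
Total nodes = 3 + 2 + 2 + 3 + 5 + 4 + 3 + 1 + 5 = 28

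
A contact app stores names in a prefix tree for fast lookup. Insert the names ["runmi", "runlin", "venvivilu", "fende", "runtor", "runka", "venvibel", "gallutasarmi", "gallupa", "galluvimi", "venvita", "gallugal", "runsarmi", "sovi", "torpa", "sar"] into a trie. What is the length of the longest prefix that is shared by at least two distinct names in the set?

5

Equivalently: take the maximum, over all pairs, of their longest common prefix length.
e.g. "gallugal" and "gallupa" share the prefix "gallu" of length 5; no pair shares a longer one.
Longest shared-prefix length: 5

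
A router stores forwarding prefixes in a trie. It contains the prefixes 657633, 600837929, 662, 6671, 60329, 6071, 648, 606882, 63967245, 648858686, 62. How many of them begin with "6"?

Traverse to the node for "6", then collect every word in that subtree.
Matches: "600837929", "60329", "606882", "6071", "62", "63967245", "648", "648858686", "657633", "662", "6671"
Count: 11

11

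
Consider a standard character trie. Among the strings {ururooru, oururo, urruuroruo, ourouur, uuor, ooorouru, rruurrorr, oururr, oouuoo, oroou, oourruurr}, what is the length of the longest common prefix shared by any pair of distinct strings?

5

Equivalently: take the maximum, over all pairs, of their longest common prefix length.
"oururo" and "oururr" agree on "ourur" (5 characters) before diverging; nothing deeper is shared.
Longest shared-prefix length: 5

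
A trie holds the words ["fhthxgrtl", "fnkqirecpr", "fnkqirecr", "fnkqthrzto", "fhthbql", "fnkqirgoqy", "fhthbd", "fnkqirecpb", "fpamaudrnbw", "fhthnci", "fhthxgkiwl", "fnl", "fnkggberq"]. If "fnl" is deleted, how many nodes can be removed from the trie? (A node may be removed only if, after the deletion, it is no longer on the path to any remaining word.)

1

A node on "fnl"'s path can go only if nothing else ends at it or branches off below it.
The suffix "l" (1 node) is used only by "fnl"; the node for "fn" still has the child "k", so pruning stops there.
Nodes removed: 1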